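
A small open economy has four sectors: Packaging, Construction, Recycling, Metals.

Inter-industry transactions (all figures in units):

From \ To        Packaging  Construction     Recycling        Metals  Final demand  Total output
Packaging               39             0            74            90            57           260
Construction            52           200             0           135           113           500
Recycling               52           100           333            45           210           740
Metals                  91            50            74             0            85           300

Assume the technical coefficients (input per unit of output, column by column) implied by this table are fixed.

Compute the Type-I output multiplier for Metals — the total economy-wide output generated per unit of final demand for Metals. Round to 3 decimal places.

m_M = 4.562

Technical coefficients a_ij = z_ij / X_j:
  a_PP = 39/260 = 0.15, a_CP = 52/260 = 0.20, a_RP = 52/260 = 0.20, a_MP = 91/260 = 0.35
  a_PC = 0/500 = 0.00, a_CC = 200/500 = 0.40, a_RC = 100/500 = 0.20, a_MC = 50/500 = 0.10
  a_PR = 74/740 = 0.10, a_CR = 0/740 = 0.00, a_RR = 333/740 = 0.45, a_MR = 74/740 = 0.10
  a_PM = 90/300 = 0.30, a_CM = 135/300 = 0.45, a_RM = 45/300 = 0.15, a_MM = 0/300 = 0.00
I − A =
  [   0.85     0.00    -0.10    -0.30]
  [  -0.20     0.60     0.00    -0.45]
  [  -0.20    -0.20     0.55    -0.15]
  [  -0.35    -0.10    -0.10     1.00]
Compute the cofactors C_ij = (−1)^(i+j)·(3×3 minor ij) of I−A; the adjugate is their transpose:
adj(I−A) = Cᵀ =
  [ 0.287250   0.044000   0.073500   0.117000]
  [ 0.202625   0.365750   0.080000   0.237375]
  [ 0.217000   0.167750   0.402750   0.201000]
  [ 0.142500   0.068750   0.074000   0.264500]
det(I−A) = Σ_j (I−A)_1j·C_1j = (0.85)(0.287250) + (0.00)(0.202625) + (-0.10)(0.217000) + (-0.30)(0.142500) = 0.1797125
(I − A)⁻¹ = adj(I−A) / det(I−A) ≈
  [   1.5984     0.2448     0.4090     0.6510]
  [   1.1275     2.0352     0.4452     1.3209]
  [   1.2075     0.9334     2.2411     1.1185]
  [   0.7929     0.3826     0.4118     1.4718]
The output multiplier for sector j is the column-j sum of the Leontief inverse (I − A)⁻¹ = adj(I−A) / det(I−A).
Column M of adj(I−A): (0.117000, 0.237375, 0.201000, 0.264500); det(I−A) = 0.1797125.
m_M = (0.117000 + 0.237375 + 0.201000 + 0.264500) / 0.1797125 = 0.819875 / 0.1797125 ≈ 4.562.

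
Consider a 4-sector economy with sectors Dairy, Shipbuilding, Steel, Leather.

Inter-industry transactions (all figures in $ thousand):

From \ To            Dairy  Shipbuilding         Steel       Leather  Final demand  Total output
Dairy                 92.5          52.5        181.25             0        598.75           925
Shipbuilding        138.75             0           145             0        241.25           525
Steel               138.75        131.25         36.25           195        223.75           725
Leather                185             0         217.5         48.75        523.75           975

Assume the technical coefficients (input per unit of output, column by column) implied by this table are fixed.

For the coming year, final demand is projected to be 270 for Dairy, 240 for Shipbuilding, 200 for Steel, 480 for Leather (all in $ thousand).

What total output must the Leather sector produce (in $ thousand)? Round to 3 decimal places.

Technical coefficients a_ij = z_ij / X_j:
  a_11 = 92.5/925 = 0.10, a_21 = 138.75/925 = 0.15, a_31 = 138.75/925 = 0.15, a_41 = 185/925 = 0.20
  a_12 = 52.5/525 = 0.10, a_22 = 0/525 = 0.00, a_32 = 131.25/525 = 0.25, a_42 = 0/525 = 0.00
  a_13 = 181.25/725 = 0.25, a_23 = 145/725 = 0.20, a_33 = 36.25/725 = 0.05, a_43 = 217.5/725 = 0.30
  a_14 = 0/975 = 0.00, a_24 = 0/975 = 0.00, a_34 = 195/975 = 0.20, a_44 = 48.75/975 = 0.05
I − A =
  [   0.90    -0.10    -0.25     0.00]
  [  -0.15     1.00    -0.20     0.00]
  [  -0.15    -0.25     0.95    -0.20]
  [  -0.20     0.00    -0.30     0.95]
Compute the cofactors C_ij = (−1)^(i+j)·(3×3 minor ij) of I−A; the adjugate is their transpose:
adj(I−A) = Cᵀ =
  [ 0.795000   0.143625   0.256500   0.054000]
  [ 0.162875   0.712625   0.206625   0.043500]
  [ 0.218125   0.232000   0.840750   0.177000]
  [ 0.236250   0.103500   0.319500   0.745875]
det(I−A) = Σ_j (I−A)_1j·C_1j = (0.90)(0.795000) + (-0.10)(0.162875) + (-0.25)(0.218125) + (0.00)(0.236250) = 0.64468125
(I − A)⁻¹ = adj(I−A) / det(I−A) ≈
  [   1.2332     0.2228     0.3979     0.0838]
  [   0.2526     1.1054     0.3205     0.0675]
  [   0.3383     0.3599     1.3041     0.2746]
  [   0.3665     0.1605     0.4956     1.1570]
x = (I − A)⁻¹ d = adj(I−A)·d / det(I−A), with det(I−A) = 0.64468125:
  x_1 = (0.795000·270 + 0.143625·240 + 0.256500·200 + 0.054000·480) / 0.64468125 = 326.34 / 0.64468125 ≈ 506.204
  x_2 = (0.162875·270 + 0.712625·240 + 0.206625·200 + 0.043500·480) / 0.64468125 = 277.21125 / 0.64468125 ≈ 429.997
  x_3 = (0.218125·270 + 0.232000·240 + 0.840750·200 + 0.177000·480) / 0.64468125 = 367.68375 / 0.64468125 ≈ 570.334
  x_4 = (0.236250·270 + 0.103500·240 + 0.319500·200 + 0.745875·480) / 0.64468125 = 510.5475 / 0.64468125 ≈ 791.938

x_4 = 791.938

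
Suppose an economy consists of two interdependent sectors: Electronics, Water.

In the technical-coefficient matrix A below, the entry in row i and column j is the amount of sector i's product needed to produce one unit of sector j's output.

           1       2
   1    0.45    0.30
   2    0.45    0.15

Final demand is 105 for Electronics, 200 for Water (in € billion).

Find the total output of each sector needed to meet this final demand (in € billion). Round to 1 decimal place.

I − A =
  [   0.55    -0.30]
  [  -0.45     0.85]
det(I−A) = (0.55)(0.85) − (-0.30)(-0.45) = 0.3325
adj(I−A) = [[0.85, 0.30], [0.45, 0.55]]
(I − A)⁻¹ = adj(I−A) / det(I−A) ≈
  [   2.5564     0.9023]
  [   1.3534     1.6541]
x = (I − A)⁻¹ d = adj(I−A)·d / det(I−A), with det(I−A) = 0.3325:
  x_1 = (0.85·105 + 0.30·200) / 0.3325 = 149.25 / 0.3325 ≈ 448.9
  x_2 = (0.45·105 + 0.55·200) / 0.3325 = 157.25 / 0.3325 ≈ 472.9

x_1 = 448.9, x_2 = 472.9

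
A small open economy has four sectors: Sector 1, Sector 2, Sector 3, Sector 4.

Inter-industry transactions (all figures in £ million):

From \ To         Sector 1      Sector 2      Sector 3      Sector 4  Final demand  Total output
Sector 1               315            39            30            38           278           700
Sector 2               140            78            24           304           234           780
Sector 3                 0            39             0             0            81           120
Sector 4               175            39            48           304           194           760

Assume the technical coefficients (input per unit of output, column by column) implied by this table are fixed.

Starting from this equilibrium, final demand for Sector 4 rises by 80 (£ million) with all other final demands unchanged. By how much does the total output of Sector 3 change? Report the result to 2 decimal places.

Δx_3 = 3.64

Technical coefficients a_ij = z_ij / X_j:
  a_11 = 315/700 = 0.45, a_21 = 140/700 = 0.20, a_31 = 0/700 = 0.00, a_41 = 175/700 = 0.25
  a_12 = 39/780 = 0.05, a_22 = 78/780 = 0.10, a_32 = 39/780 = 0.05, a_42 = 39/780 = 0.05
  a_13 = 30/120 = 0.25, a_23 = 24/120 = 0.20, a_33 = 0/120 = 0.00, a_43 = 48/120 = 0.40
  a_14 = 38/760 = 0.05, a_24 = 304/760 = 0.40, a_34 = 0/760 = 0.00, a_44 = 304/760 = 0.40
I − A =
  [   0.55    -0.05    -0.25    -0.05]
  [  -0.20     0.90    -0.20    -0.40]
  [   0.00    -0.05     1.00     0.00]
  [  -0.25    -0.05    -0.40     0.60]
Compute the cofactors C_ij = (−1)^(i+j)·(3×3 minor ij) of I−A; the adjugate is their transpose:
adj(I−A) = Cᵀ =
  [ 0.506000   0.041000   0.162500   0.069500]
  [ 0.220000   0.317500   0.210500   0.230000]
  [ 0.011000   0.015875   0.263250   0.011500]
  [ 0.236500   0.054125   0.260750   0.477000]
det(I−A) = Σ_j (I−A)_1j·C_1j = (0.55)(0.506000) + (-0.05)(0.220000) + (-0.25)(0.011000) + (-0.05)(0.236500) = 0.252725
(I − A)⁻¹ = adj(I−A) / det(I−A) ≈
  [   2.0022     0.1622     0.6430     0.2750]
  [   0.8705     1.2563     0.8329     0.9101]
  [   0.0435     0.0628     1.0416     0.0455]
  [   0.9358     0.2142     1.0318     1.8874]
Δx = (I − A)⁻¹ Δd with Δd having +80 in the Sector 4 component and 0 elsewhere.
So Δx_3 = L_34 · (+80), where L_34 = adj(I−A)_34 / det(I−A) = 0.011500 / 0.252725.
Δx_3 = 0.011500 × (+80) / 0.252725 = 0.92 / 0.252725 ≈ 3.64.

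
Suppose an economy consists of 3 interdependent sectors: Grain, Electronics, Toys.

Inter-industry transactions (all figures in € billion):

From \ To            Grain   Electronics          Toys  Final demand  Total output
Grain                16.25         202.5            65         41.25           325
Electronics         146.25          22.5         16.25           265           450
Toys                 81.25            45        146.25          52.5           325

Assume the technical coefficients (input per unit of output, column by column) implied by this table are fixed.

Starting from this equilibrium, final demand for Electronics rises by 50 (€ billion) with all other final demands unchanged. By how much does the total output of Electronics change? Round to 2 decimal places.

Technical coefficients a_ij = z_ij / X_j:
  a_11 = 16.25/325 = 0.05, a_21 = 146.25/325 = 0.45, a_31 = 81.25/325 = 0.25
  a_12 = 202.5/450 = 0.45, a_22 = 22.5/450 = 0.05, a_32 = 45/450 = 0.10
  a_13 = 65/325 = 0.20, a_23 = 16.25/325 = 0.05, a_33 = 146.25/325 = 0.45
I − A =
  [   0.95    -0.45    -0.20]
  [  -0.45     0.95    -0.05]
  [  -0.25    -0.10     0.55]
Cofactors of I−A, C_ij = (−1)^(i+j)·(minor ij) (rows/columns in the sector order above):
  C_11 = (0.95)(0.55) − (-0.05)(-0.10) = 0.5175
  C_12 = −[(-0.45)(0.55) − (-0.05)(-0.25)] = 0.2600
  C_13 = (-0.45)(-0.10) − (0.95)(-0.25) = 0.2825
  C_21 = −[(-0.45)(0.55) − (-0.20)(-0.10)] = 0.2675
  C_22 = (0.95)(0.55) − (-0.20)(-0.25) = 0.4725
  C_23 = −[(0.95)(-0.10) − (-0.45)(-0.25)] = 0.2075
  C_31 = (-0.45)(-0.05) − (-0.20)(0.95) = 0.2125
  C_32 = −[(0.95)(-0.05) − (-0.20)(-0.45)] = 0.1375
  C_33 = (0.95)(0.95) − (-0.45)(-0.45) = 0.7000
det(I−A) = Σ_j (I−A)_1j·C_1j = (0.95)(0.5175) + (-0.45)(0.2600) + (-0.20)(0.2825) = 0.318125
adj(I−A) = Cᵀ =
  [ 0.5175   0.2675   0.2125]
  [ 0.2600   0.4725   0.1375]
  [ 0.2825   0.2075   0.7000]
(I − A)⁻¹ = adj(I−A) / det(I−A) ≈
  [   1.6267     0.8409     0.6680]
  [   0.8173     1.4853     0.4322]
  [   0.8880     0.6523     2.2004]
Δx = (I − A)⁻¹ Δd with Δd having +50 in the Electronics component and 0 elsewhere.
So Δx_2 = L_22 · (+50), where L_22 = adj(I−A)_22 / det(I−A) = 0.4725 / 0.318125.
Δx_2 = 0.4725 × (+50) / 0.318125 = 23.625 / 0.318125 ≈ 74.26.

Δx_2 = 74.26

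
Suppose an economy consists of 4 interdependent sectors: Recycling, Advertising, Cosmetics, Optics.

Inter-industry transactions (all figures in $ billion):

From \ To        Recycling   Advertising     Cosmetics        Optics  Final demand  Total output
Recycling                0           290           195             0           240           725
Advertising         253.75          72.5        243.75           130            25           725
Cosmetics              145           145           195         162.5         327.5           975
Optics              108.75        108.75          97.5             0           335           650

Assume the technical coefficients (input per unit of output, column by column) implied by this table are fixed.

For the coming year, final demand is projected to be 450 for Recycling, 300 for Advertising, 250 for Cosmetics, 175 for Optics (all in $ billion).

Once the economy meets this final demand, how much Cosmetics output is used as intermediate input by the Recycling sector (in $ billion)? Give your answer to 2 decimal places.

Technical coefficients a_ij = z_ij / X_j:
  a_11 = 0/725 = 0.00, a_21 = 253.75/725 = 0.35, a_31 = 145/725 = 0.20, a_41 = 108.75/725 = 0.15
  a_12 = 290/725 = 0.40, a_22 = 72.5/725 = 0.10, a_32 = 145/725 = 0.20, a_42 = 108.75/725 = 0.15
  a_13 = 195/975 = 0.20, a_23 = 243.75/975 = 0.25, a_33 = 195/975 = 0.20, a_43 = 97.5/975 = 0.10
  a_14 = 0/650 = 0.00, a_24 = 130/650 = 0.20, a_34 = 162.5/650 = 0.25, a_44 = 0/650 = 0.00
I − A =
  [   1.00    -0.40    -0.20     0.00]
  [  -0.35     0.90    -0.25    -0.20]
  [  -0.20    -0.20     0.80    -0.25]
  [  -0.15    -0.15    -0.10     1.00]
Compute the cofactors C_ij = (−1)^(i+j)·(3×3 minor ij) of I−A; the adjugate is their transpose:
adj(I−A) = Cᵀ =
  [ 0.610125   0.357500   0.282000   0.142000]
  [ 0.358625   0.727500   0.346000   0.232000]
  [ 0.296875   0.332500   0.718000   0.246000]
  [ 0.175000   0.196000   0.166000   0.488000]
det(I−A) = Σ_j (I−A)_1j·C_1j = (1.00)(0.610125) + (-0.40)(0.358625) + (-0.20)(0.296875) + (0.00)(0.175000) = 0.4073
(I − A)⁻¹ = adj(I−A) / det(I−A) ≈
  [   1.4980     0.8777     0.6924     0.3486]
  [   0.8805     1.7862     0.8495     0.5696]
  [   0.7289     0.8164     1.7628     0.6040]
  [   0.4297     0.4812     0.4076     1.1981]
First solve x = (I − A)⁻¹ d = adj(I−A)·d / det(I−A); in particular x_1 = (0.610125·450 + 0.357500·300 + 0.282000·250 + 0.142000·175) / 0.4073 = 477.15625 / 0.4073 ≈ 1171.5106.
Intermediate flow from 3 to 1: z_31 = a_31 · x_1 = 0.20 × 477.15625 / 0.4073 = 95.43125 / 0.4073 ≈ 234.30.

z_31 = 234.30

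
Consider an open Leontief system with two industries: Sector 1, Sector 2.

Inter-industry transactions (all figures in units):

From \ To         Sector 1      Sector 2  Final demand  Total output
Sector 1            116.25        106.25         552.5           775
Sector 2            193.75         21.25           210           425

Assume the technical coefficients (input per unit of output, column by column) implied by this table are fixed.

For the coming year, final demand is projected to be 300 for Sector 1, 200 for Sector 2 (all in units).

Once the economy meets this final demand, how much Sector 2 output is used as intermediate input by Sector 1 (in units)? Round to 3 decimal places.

Technical coefficients a_ij = z_ij / X_j:
  a_11 = 116.25/775 = 0.15, a_21 = 193.75/775 = 0.25
  a_12 = 106.25/425 = 0.25, a_22 = 21.25/425 = 0.05
I − A =
  [   0.85    -0.25]
  [  -0.25     0.95]
det(I−A) = (0.85)(0.95) − (-0.25)(-0.25) = 0.7450
adj(I−A) = [[0.95, 0.25], [0.25, 0.85]]
(I − A)⁻¹ = adj(I−A) / det(I−A) ≈
  [   1.2752     0.3356]
  [   0.3356     1.1409]
First solve x = (I − A)⁻¹ d = adj(I−A)·d / det(I−A); in particular x_1 = (0.95·300 + 0.25·200) / 0.7450 = 335.00 / 0.7450 ≈ 449.66443.
Intermediate flow from 2 to 1: z_21 = a_21 · x_1 = 0.25 × 335.00 / 0.7450 = 83.75 / 0.7450 ≈ 112.416.

z_21 = 112.416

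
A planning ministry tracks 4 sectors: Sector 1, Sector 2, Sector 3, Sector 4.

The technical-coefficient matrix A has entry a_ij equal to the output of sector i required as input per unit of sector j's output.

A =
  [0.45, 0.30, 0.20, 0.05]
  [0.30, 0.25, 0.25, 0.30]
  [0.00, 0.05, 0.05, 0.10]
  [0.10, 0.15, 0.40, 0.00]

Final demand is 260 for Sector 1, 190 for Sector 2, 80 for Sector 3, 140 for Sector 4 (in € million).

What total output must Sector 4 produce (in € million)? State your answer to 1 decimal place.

x_4 = 462.3

I − A =
  [   0.55    -0.30    -0.20    -0.05]
  [  -0.30     0.75    -0.25    -0.30]
  [   0.00    -0.05     0.95    -0.10]
  [  -0.10    -0.15    -0.40     1.00]
Compute the cofactors C_ij = (−1)^(i+j)·(3×3 minor ij) of I−A; the adjugate is their transpose:
adj(I−A) = Cᵀ =
  [ 0.617500   0.294125   0.268875   0.146000]
  [ 0.304000   0.493750   0.274250   0.190750]
  [ 0.028500   0.038500   0.282750   0.041250]
  [ 0.118750   0.118875   0.181125   0.296500]
det(I−A) = Σ_j (I−A)_1j·C_1j = (0.55)(0.617500) + (-0.30)(0.304000) + (-0.20)(0.028500) + (-0.05)(0.118750) = 0.2367875
(I − A)⁻¹ = adj(I−A) / det(I−A) ≈
  [   2.6078     1.2421     1.1355     0.6166]
  [   1.2839     2.0852     1.1582     0.8056]
  [   0.1204     0.1626     1.1941     0.1742]
  [   0.5015     0.5020     0.7649     1.2522]
x = (I − A)⁻¹ d = adj(I−A)·d / det(I−A), with det(I−A) = 0.2367875:
  x_1 = (0.617500·260 + 0.294125·190 + 0.268875·80 + 0.146000·140) / 0.2367875 = 258.38375 / 0.2367875 ≈ 1091.2
  x_2 = (0.304000·260 + 0.493750·190 + 0.274250·80 + 0.190750·140) / 0.2367875 = 221.4975 / 0.2367875 ≈ 935.4
  x_3 = (0.028500·260 + 0.038500·190 + 0.282750·80 + 0.041250·140) / 0.2367875 = 43.12 / 0.2367875 ≈ 182.1
  x_4 = (0.118750·260 + 0.118875·190 + 0.181125·80 + 0.296500·140) / 0.2367875 = 109.46125 / 0.2367875 ≈ 462.3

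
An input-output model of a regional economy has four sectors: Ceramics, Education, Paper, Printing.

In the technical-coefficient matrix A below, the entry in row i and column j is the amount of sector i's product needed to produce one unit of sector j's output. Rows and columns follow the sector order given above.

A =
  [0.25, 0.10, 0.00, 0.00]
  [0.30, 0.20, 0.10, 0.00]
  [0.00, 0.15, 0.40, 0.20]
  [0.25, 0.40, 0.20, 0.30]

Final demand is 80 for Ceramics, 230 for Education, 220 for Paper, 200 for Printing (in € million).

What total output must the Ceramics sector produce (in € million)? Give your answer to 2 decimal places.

x_1 = 165.76

I − A =
  [   0.75    -0.10     0.00     0.00]
  [  -0.30     0.80    -0.10     0.00]
  [   0.00    -0.15     0.60    -0.20]
  [  -0.25    -0.40    -0.20     0.70]
Compute the cofactors C_ij = (−1)^(i+j)·(3×3 minor ij) of I−A; the adjugate is their transpose:
adj(I−A) = Cᵀ =
  [ 0.28550   0.03800   0.00700   0.00200]
  [ 0.11900   0.28500   0.05250   0.01500]
  [ 0.09550   0.14375   0.39900   0.11400]
  [ 0.19725   0.21750   0.14650   0.33075]
det(I−A) = Σ_j (I−A)_1j·C_1j = (0.75)(0.28550) + (-0.10)(0.11900) + (0.00)(0.09550) + (0.00)(0.19725) = 0.202225
(I − A)⁻¹ = adj(I−A) / det(I−A) ≈
  [   1.4118     0.1879     0.0346     0.0099]
  [   0.5885     1.4093     0.2596     0.0742]
  [   0.4722     0.7108     1.9730     0.5637]
  [   0.9754     1.0755     0.7244     1.6356]
x = (I − A)⁻¹ d = adj(I−A)·d / det(I−A), with det(I−A) = 0.202225:
  x_1 = (0.28550·80 + 0.03800·230 + 0.00700·220 + 0.00200·200) / 0.202225 = 33.52 / 0.202225 ≈ 165.76
  x_2 = (0.11900·80 + 0.28500·230 + 0.05250·220 + 0.01500·200) / 0.202225 = 89.62 / 0.202225 ≈ 443.17
  x_3 = (0.09550·80 + 0.14375·230 + 0.39900·220 + 0.11400·200) / 0.202225 = 151.2825 / 0.202225 ≈ 748.09
  x_4 = (0.19725·80 + 0.21750·230 + 0.14650·220 + 0.33075·200) / 0.202225 = 164.185 / 0.202225 ≈ 811.89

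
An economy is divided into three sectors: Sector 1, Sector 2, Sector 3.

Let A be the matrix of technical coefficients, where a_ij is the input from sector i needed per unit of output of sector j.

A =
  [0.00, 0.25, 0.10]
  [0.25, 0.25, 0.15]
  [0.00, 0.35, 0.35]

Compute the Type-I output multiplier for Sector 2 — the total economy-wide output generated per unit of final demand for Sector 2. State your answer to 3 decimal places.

m_2 = 3.105

I − A =
  [   1.00    -0.25    -0.10]
  [  -0.25     0.75    -0.15]
  [   0.00    -0.35     0.65]
Cofactors of I−A, C_ij = (−1)^(i+j)·(minor ij) (rows/columns in the sector order above):
  C_11 = (0.75)(0.65) − (-0.15)(-0.35) = 0.4350
  C_12 = −[(-0.25)(0.65) − (-0.15)(0.00)] = 0.1625
  C_13 = (-0.25)(-0.35) − (0.75)(0.00) = 0.0875
  C_21 = −[(-0.25)(0.65) − (-0.10)(-0.35)] = 0.1975
  C_22 = (1.00)(0.65) − (-0.10)(0.00) = 0.6500
  C_23 = −[(1.00)(-0.35) − (-0.25)(0.00)] = 0.3500
  C_31 = (-0.25)(-0.15) − (-0.10)(0.75) = 0.1125
  C_32 = −[(1.00)(-0.15) − (-0.10)(-0.25)] = 0.1750
  C_33 = (1.00)(0.75) − (-0.25)(-0.25) = 0.6875
det(I−A) = Σ_j (I−A)_1j·C_1j = (1.00)(0.4350) + (-0.25)(0.1625) + (-0.10)(0.0875) = 0.385625
adj(I−A) = Cᵀ =
  [ 0.4350   0.1975   0.1125]
  [ 0.1625   0.6500   0.1750]
  [ 0.0875   0.3500   0.6875]
(I − A)⁻¹ = adj(I−A) / det(I−A) ≈
  [   1.1280     0.5122     0.2917]
  [   0.4214     1.6856     0.4538]
  [   0.2269     0.9076     1.7828]
The output multiplier for sector j is the column-j sum of the Leontief inverse (I − A)⁻¹ = adj(I−A) / det(I−A).
Column 2 of adj(I−A): (0.1975, 0.6500, 0.3500); det(I−A) = 0.385625.
m_2 = (0.1975 + 0.6500 + 0.3500) / 0.385625 = 1.1975 / 0.385625 ≈ 3.105.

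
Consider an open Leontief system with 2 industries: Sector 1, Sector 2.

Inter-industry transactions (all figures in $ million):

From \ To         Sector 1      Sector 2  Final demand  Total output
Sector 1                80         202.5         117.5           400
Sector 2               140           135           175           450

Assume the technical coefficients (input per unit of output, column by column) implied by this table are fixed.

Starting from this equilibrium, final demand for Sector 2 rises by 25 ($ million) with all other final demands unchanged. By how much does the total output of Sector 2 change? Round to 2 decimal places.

Δx_2 = 49.69

Technical coefficients a_ij = z_ij / X_j:
  a_11 = 80/400 = 0.20, a_21 = 140/400 = 0.35
  a_12 = 202.5/450 = 0.45, a_22 = 135/450 = 0.30
I − A =
  [   0.80    -0.45]
  [  -0.35     0.70]
det(I−A) = (0.80)(0.70) − (-0.45)(-0.35) = 0.4025
adj(I−A) = [[0.70, 0.45], [0.35, 0.80]]
(I − A)⁻¹ = adj(I−A) / det(I−A) ≈
  [   1.7391     1.1180]
  [   0.8696     1.9876]
Δx = (I − A)⁻¹ Δd with Δd having +25 in the Sector 2 component and 0 elsewhere.
So Δx_2 = L_22 · (+25), where L_22 = adj(I−A)_22 / det(I−A) = 0.80 / 0.4025.
Δx_2 = 0.80 × (+25) / 0.4025 = 20.00 / 0.4025 ≈ 49.69.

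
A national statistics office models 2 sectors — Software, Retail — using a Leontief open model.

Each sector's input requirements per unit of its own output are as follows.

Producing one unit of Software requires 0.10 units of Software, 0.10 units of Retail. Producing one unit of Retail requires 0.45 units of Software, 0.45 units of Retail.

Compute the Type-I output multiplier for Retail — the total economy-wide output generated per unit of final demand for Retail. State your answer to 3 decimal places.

m_R = 3.000

I − A =
  [   0.90    -0.45]
  [  -0.10     0.55]
det(I−A) = (0.90)(0.55) − (-0.45)(-0.10) = 0.4500
adj(I−A) = [[0.55, 0.45], [0.10, 0.90]]
(I − A)⁻¹ = adj(I−A) / det(I−A) ≈
  [   1.2222     1.0000]
  [   0.2222     2.0000]
The output multiplier for sector j is the column-j sum of the Leontief inverse (I − A)⁻¹ = adj(I−A) / det(I−A).
Column R of adj(I−A): (0.45, 0.90); det(I−A) = 0.4500.
m_R = (0.45 + 0.90) / 0.4500 = 1.35 / 0.4500 = 3.000.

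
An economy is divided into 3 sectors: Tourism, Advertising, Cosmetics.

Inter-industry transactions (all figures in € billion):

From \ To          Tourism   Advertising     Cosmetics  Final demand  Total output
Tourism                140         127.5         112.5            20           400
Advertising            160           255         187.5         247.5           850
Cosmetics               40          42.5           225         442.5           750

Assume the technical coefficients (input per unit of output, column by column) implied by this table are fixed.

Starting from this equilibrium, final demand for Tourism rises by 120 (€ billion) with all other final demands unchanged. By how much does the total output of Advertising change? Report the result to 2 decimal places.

Δx_2 = 145.74

Technical coefficients a_ij = z_ij / X_j:
  a_11 = 140/400 = 0.35, a_21 = 160/400 = 0.40, a_31 = 40/400 = 0.10
  a_12 = 127.5/850 = 0.15, a_22 = 255/850 = 0.30, a_32 = 42.5/850 = 0.05
  a_13 = 112.5/750 = 0.15, a_23 = 187.5/750 = 0.25, a_33 = 225/750 = 0.30
I − A =
  [   0.65    -0.15    -0.15]
  [  -0.40     0.70    -0.25]
  [  -0.10    -0.05     0.70]
Cofactors of I−A, C_ij = (−1)^(i+j)·(minor ij) (rows/columns in the sector order above):
  C_11 = (0.70)(0.70) − (-0.25)(-0.05) = 0.4775
  C_12 = −[(-0.40)(0.70) − (-0.25)(-0.10)] = 0.3050
  C_13 = (-0.40)(-0.05) − (0.70)(-0.10) = 0.0900
  C_21 = −[(-0.15)(0.70) − (-0.15)(-0.05)] = 0.1125
  C_22 = (0.65)(0.70) − (-0.15)(-0.10) = 0.4400
  C_23 = −[(0.65)(-0.05) − (-0.15)(-0.10)] = 0.0475
  C_31 = (-0.15)(-0.25) − (-0.15)(0.70) = 0.1425
  C_32 = −[(0.65)(-0.25) − (-0.15)(-0.40)] = 0.2225
  C_33 = (0.65)(0.70) − (-0.15)(-0.40) = 0.3950
det(I−A) = Σ_j (I−A)_1j·C_1j = (0.65)(0.4775) + (-0.15)(0.3050) + (-0.15)(0.0900) = 0.251125
adj(I−A) = Cᵀ =
  [ 0.4775   0.1125   0.1425]
  [ 0.3050   0.4400   0.2225]
  [ 0.0900   0.0475   0.3950]
(I − A)⁻¹ = adj(I−A) / det(I−A) ≈
  [   1.9014     0.4480     0.5674]
  [   1.2145     1.7521     0.8860]
  [   0.3584     0.1891     1.5729]
Δx = (I − A)⁻¹ Δd with Δd having +120 in the Tourism component and 0 elsewhere.
So Δx_2 = L_21 · (+120), where L_21 = adj(I−A)_21 / det(I−A) = 0.3050 / 0.251125.
Δx_2 = 0.3050 × (+120) / 0.251125 = 36.60 / 0.251125 ≈ 145.74.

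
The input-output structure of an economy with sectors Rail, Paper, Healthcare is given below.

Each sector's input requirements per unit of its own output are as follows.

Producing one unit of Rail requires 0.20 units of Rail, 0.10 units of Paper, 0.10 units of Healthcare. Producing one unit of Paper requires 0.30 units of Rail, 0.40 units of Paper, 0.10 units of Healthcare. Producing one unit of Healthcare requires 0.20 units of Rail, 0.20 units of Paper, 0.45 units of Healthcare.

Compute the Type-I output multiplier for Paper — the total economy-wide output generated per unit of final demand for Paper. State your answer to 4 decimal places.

I − A =
  [   0.80    -0.30    -0.20]
  [  -0.10     0.60    -0.20]
  [  -0.10    -0.10     0.55]
Cofactors of I−A, C_ij = (−1)^(i+j)·(minor ij) (rows/columns in the sector order above):
  C_11 = (0.60)(0.55) − (-0.20)(-0.10) = 0.3100
  C_12 = −[(-0.10)(0.55) − (-0.20)(-0.10)] = 0.0750
  C_13 = (-0.10)(-0.10) − (0.60)(-0.10) = 0.0700
  C_21 = −[(-0.30)(0.55) − (-0.20)(-0.10)] = 0.1850
  C_22 = (0.80)(0.55) − (-0.20)(-0.10) = 0.4200
  C_23 = −[(0.80)(-0.10) − (-0.30)(-0.10)] = 0.1100
  C_31 = (-0.30)(-0.20) − (-0.20)(0.60) = 0.1800
  C_32 = −[(0.80)(-0.20) − (-0.20)(-0.10)] = 0.1800
  C_33 = (0.80)(0.60) − (-0.30)(-0.10) = 0.4500
det(I−A) = Σ_j (I−A)_1j·C_1j = (0.80)(0.3100) + (-0.30)(0.0750) + (-0.20)(0.0700) = 0.2115
adj(I−A) = Cᵀ =
  [ 0.3100   0.1850   0.1800]
  [ 0.0750   0.4200   0.1800]
  [ 0.0700   0.1100   0.4500]
(I − A)⁻¹ = adj(I−A) / det(I−A) ≈
  [   1.46572     0.87470     0.85106]
  [   0.35461     1.98582     0.85106]
  [   0.33097     0.52009     2.12766]
The output multiplier for sector j is the column-j sum of the Leontief inverse (I − A)⁻¹ = adj(I−A) / det(I−A).
Column 2 of adj(I−A): (0.1850, 0.4200, 0.1100); det(I−A) = 0.2115.
m_2 = (0.1850 + 0.4200 + 0.1100) / 0.2115 = 0.715 / 0.2115 ≈ 3.3806.

m_2 = 3.3806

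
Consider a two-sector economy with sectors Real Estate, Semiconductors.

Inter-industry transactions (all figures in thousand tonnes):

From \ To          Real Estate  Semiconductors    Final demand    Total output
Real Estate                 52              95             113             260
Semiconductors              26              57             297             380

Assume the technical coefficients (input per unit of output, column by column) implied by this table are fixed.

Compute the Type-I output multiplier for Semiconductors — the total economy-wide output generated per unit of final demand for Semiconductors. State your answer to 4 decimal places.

m_2 = 1.6031

Technical coefficients a_ij = z_ij / X_j:
  a_11 = 52/260 = 0.20, a_21 = 26/260 = 0.10
  a_12 = 95/380 = 0.25, a_22 = 57/380 = 0.15
I − A =
  [   0.80    -0.25]
  [  -0.10     0.85]
det(I−A) = (0.80)(0.85) − (-0.25)(-0.10) = 0.6550
adj(I−A) = [[0.85, 0.25], [0.10, 0.80]]
(I − A)⁻¹ = adj(I−A) / det(I−A) ≈
  [   1.29771     0.38168]
  [   0.15267     1.22137]
The output multiplier for sector j is the column-j sum of the Leontief inverse (I − A)⁻¹ = adj(I−A) / det(I−A).
Column 2 of adj(I−A): (0.25, 0.80); det(I−A) = 0.6550.
m_2 = (0.25 + 0.80) / 0.6550 = 1.05 / 0.6550 ≈ 1.6031.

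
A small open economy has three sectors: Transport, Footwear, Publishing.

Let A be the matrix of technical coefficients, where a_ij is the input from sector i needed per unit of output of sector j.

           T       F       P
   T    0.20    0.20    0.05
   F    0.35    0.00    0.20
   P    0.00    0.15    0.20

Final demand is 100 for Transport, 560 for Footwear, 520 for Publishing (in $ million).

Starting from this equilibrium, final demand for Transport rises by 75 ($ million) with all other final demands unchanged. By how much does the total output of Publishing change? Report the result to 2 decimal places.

Δx_P = 7.06

I − A =
  [   0.80    -0.20    -0.05]
  [  -0.35     1.00    -0.20]
  [   0.00    -0.15     0.80]
Cofactors of I−A, C_ij = (−1)^(i+j)·(minor ij) (rows/columns in the sector order above):
  C_11 = (1.00)(0.80) − (-0.20)(-0.15) = 0.7700
  C_12 = −[(-0.35)(0.80) − (-0.20)(0.00)] = 0.2800
  C_13 = (-0.35)(-0.15) − (1.00)(0.00) = 0.0525
  C_21 = −[(-0.20)(0.80) − (-0.05)(-0.15)] = 0.1675
  C_22 = (0.80)(0.80) − (-0.05)(0.00) = 0.6400
  C_23 = −[(0.80)(-0.15) − (-0.20)(0.00)] = 0.1200
  C_31 = (-0.20)(-0.20) − (-0.05)(1.00) = 0.0900
  C_32 = −[(0.80)(-0.20) − (-0.05)(-0.35)] = 0.1775
  C_33 = (0.80)(1.00) − (-0.20)(-0.35) = 0.7300
det(I−A) = Σ_j (I−A)_1j·C_1j = (0.80)(0.7700) + (-0.20)(0.2800) + (-0.05)(0.0525) = 0.557375
adj(I−A) = Cᵀ =
  [ 0.7700   0.1675   0.0900]
  [ 0.2800   0.6400   0.1775]
  [ 0.0525   0.1200   0.7300]
(I − A)⁻¹ = adj(I−A) / det(I−A) ≈
  [   1.3815     0.3005     0.1615]
  [   0.5024     1.1482     0.3185]
  [   0.0942     0.2153     1.3097]
Δx = (I − A)⁻¹ Δd with Δd having +75 in the Transport component and 0 elsewhere.
So Δx_P = L_PT · (+75), where L_PT = adj(I−A)_PT / det(I−A) = 0.0525 / 0.557375.
Δx_P = 0.0525 × (+75) / 0.557375 = 3.9375 / 0.557375 ≈ 7.06.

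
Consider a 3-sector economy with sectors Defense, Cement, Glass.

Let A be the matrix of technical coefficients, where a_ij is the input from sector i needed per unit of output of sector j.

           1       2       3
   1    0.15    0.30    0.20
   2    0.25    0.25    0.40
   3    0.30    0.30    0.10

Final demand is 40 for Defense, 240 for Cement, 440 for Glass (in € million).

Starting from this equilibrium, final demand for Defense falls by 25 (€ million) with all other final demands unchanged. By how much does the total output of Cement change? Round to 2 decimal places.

Δx_2 = -27.98

I − A =
  [   0.85    -0.30    -0.20]
  [  -0.25     0.75    -0.40]
  [  -0.30    -0.30     0.90]
Cofactors of I−A, C_ij = (−1)^(i+j)·(minor ij) (rows/columns in the sector order above):
  C_11 = (0.75)(0.90) − (-0.40)(-0.30) = 0.5550
  C_12 = −[(-0.25)(0.90) − (-0.40)(-0.30)] = 0.3450
  C_13 = (-0.25)(-0.30) − (0.75)(-0.30) = 0.3000
  C_21 = −[(-0.30)(0.90) − (-0.20)(-0.30)] = 0.3300
  C_22 = (0.85)(0.90) − (-0.20)(-0.30) = 0.7050
  C_23 = −[(0.85)(-0.30) − (-0.30)(-0.30)] = 0.3450
  C_31 = (-0.30)(-0.40) − (-0.20)(0.75) = 0.2700
  C_32 = −[(0.85)(-0.40) − (-0.20)(-0.25)] = 0.3900
  C_33 = (0.85)(0.75) − (-0.30)(-0.25) = 0.5625
det(I−A) = Σ_j (I−A)_1j·C_1j = (0.85)(0.5550) + (-0.30)(0.3450) + (-0.20)(0.3000) = 0.30825
adj(I−A) = Cᵀ =
  [ 0.5550   0.3300   0.2700]
  [ 0.3450   0.7050   0.3900]
  [ 0.3000   0.3450   0.5625]
(I − A)⁻¹ = adj(I−A) / det(I−A) ≈
  [   1.8005     1.0706     0.8759]
  [   1.1192     2.2871     1.2652]
  [   0.9732     1.1192     1.8248]
Δx = (I − A)⁻¹ Δd with Δd having -25 in the Defense component and 0 elsewhere.
So Δx_2 = L_21 · (-25), where L_21 = adj(I−A)_21 / det(I−A) = 0.3450 / 0.30825.
Δx_2 = 0.3450 × (-25) / 0.30825 = -8.625 / 0.30825 ≈ -27.98.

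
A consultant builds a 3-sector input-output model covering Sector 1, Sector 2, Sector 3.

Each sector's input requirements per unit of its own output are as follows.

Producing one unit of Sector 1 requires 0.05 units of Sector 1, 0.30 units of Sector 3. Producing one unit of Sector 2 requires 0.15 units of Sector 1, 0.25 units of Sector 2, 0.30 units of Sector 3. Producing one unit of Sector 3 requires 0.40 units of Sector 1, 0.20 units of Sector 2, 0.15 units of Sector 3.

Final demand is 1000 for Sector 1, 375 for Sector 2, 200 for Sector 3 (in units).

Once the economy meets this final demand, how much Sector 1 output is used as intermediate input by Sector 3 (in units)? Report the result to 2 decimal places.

I − A =
  [   0.95    -0.15    -0.40]
  [   0.00     0.75    -0.20]
  [  -0.30    -0.30     0.85]
Cofactors of I−A, C_ij = (−1)^(i+j)·(minor ij) (rows/columns in the sector order above):
  C_11 = (0.75)(0.85) − (-0.20)(-0.30) = 0.5775
  C_12 = −[(0.00)(0.85) − (-0.20)(-0.30)] = 0.0600
  C_13 = (0.00)(-0.30) − (0.75)(-0.30) = 0.2250
  C_21 = −[(-0.15)(0.85) − (-0.40)(-0.30)] = 0.2475
  C_22 = (0.95)(0.85) − (-0.40)(-0.30) = 0.6875
  C_23 = −[(0.95)(-0.30) − (-0.15)(-0.30)] = 0.3300
  C_31 = (-0.15)(-0.20) − (-0.40)(0.75) = 0.3300
  C_32 = −[(0.95)(-0.20) − (-0.40)(0.00)] = 0.1900
  C_33 = (0.95)(0.75) − (-0.15)(0.00) = 0.7125
det(I−A) = Σ_j (I−A)_1j·C_1j = (0.95)(0.5775) + (-0.15)(0.0600) + (-0.40)(0.2250) = 0.449625
adj(I−A) = Cᵀ =
  [ 0.5775   0.2475   0.3300]
  [ 0.0600   0.6875   0.1900]
  [ 0.2250   0.3300   0.7125]
(I − A)⁻¹ = adj(I−A) / det(I−A) ≈
  [   1.2844     0.5505     0.7339]
  [   0.1334     1.5291     0.4226]
  [   0.5004     0.7339     1.5847]
First solve x = (I − A)⁻¹ d = adj(I−A)·d / det(I−A); in particular x_3 = (0.2250·1000 + 0.3300·375 + 0.7125·200) / 0.449625 = 491.25 / 0.449625 ≈ 1092.5771.
Intermediate flow from 1 to 3: z_13 = a_13 · x_3 = 0.40 × 491.25 / 0.449625 = 196.50 / 0.449625 ≈ 437.03.

z_13 = 437.03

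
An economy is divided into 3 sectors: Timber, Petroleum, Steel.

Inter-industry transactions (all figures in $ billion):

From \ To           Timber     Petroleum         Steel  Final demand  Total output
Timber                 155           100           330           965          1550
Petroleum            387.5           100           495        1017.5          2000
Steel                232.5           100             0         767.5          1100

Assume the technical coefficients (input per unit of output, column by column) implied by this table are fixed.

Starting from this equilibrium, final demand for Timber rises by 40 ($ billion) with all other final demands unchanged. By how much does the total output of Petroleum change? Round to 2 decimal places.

Technical coefficients a_ij = z_ij / X_j:
  a_TT = 155/1550 = 0.10, a_PT = 387.5/1550 = 0.25, a_ST = 232.5/1550 = 0.15
  a_TP = 100/2000 = 0.05, a_PP = 100/2000 = 0.05, a_SP = 100/2000 = 0.05
  a_TS = 330/1100 = 0.30, a_PS = 495/1100 = 0.45, a_SS = 0/1100 = 0.00
I − A =
  [   0.90    -0.05    -0.30]
  [  -0.25     0.95    -0.45]
  [  -0.15    -0.05     1.00]
Cofactors of I−A, C_ij = (−1)^(i+j)·(minor ij) (rows/columns in the sector order above):
  C_11 = (0.95)(1.00) − (-0.45)(-0.05) = 0.9275
  C_12 = −[(-0.25)(1.00) − (-0.45)(-0.15)] = 0.3175
  C_13 = (-0.25)(-0.05) − (0.95)(-0.15) = 0.1550
  C_21 = −[(-0.05)(1.00) − (-0.30)(-0.05)] = 0.0650
  C_22 = (0.90)(1.00) − (-0.30)(-0.15) = 0.8550
  C_23 = −[(0.90)(-0.05) − (-0.05)(-0.15)] = 0.0525
  C_31 = (-0.05)(-0.45) − (-0.30)(0.95) = 0.3075
  C_32 = −[(0.90)(-0.45) − (-0.30)(-0.25)] = 0.4800
  C_33 = (0.90)(0.95) − (-0.05)(-0.25) = 0.8425
det(I−A) = Σ_j (I−A)_1j·C_1j = (0.90)(0.9275) + (-0.05)(0.3175) + (-0.30)(0.1550) = 0.772375
adj(I−A) = Cᵀ =
  [ 0.9275   0.0650   0.3075]
  [ 0.3175   0.8550   0.4800]
  [ 0.1550   0.0525   0.8425]
(I − A)⁻¹ = adj(I−A) / det(I−A) ≈
  [   1.2008     0.0842     0.3981]
  [   0.4111     1.1070     0.6215]
  [   0.2007     0.0680     1.0908]
Δx = (I − A)⁻¹ Δd with Δd having +40 in the Timber component and 0 elsewhere.
So Δx_P = L_PT · (+40), where L_PT = adj(I−A)_PT / det(I−A) = 0.3175 / 0.772375.
Δx_P = 0.3175 × (+40) / 0.772375 = 12.70 / 0.772375 ≈ 16.44.

Δx_P = 16.44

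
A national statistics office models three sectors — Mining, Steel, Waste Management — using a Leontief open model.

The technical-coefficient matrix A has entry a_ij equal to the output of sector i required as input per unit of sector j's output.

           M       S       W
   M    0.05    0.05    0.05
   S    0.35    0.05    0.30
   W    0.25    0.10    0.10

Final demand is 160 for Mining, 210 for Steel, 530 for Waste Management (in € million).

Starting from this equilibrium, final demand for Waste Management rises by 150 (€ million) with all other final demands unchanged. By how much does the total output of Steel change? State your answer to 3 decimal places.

I − A =
  [   0.95    -0.05    -0.05]
  [  -0.35     0.95    -0.30]
  [  -0.25    -0.10     0.90]
Cofactors of I−A, C_ij = (−1)^(i+j)·(minor ij) (rows/columns in the sector order above):
  C_11 = (0.95)(0.90) − (-0.30)(-0.10) = 0.8250
  C_12 = −[(-0.35)(0.90) − (-0.30)(-0.25)] = 0.3900
  C_13 = (-0.35)(-0.10) − (0.95)(-0.25) = 0.2725
  C_21 = −[(-0.05)(0.90) − (-0.05)(-0.10)] = 0.0500
  C_22 = (0.95)(0.90) − (-0.05)(-0.25) = 0.8425
  C_23 = −[(0.95)(-0.10) − (-0.05)(-0.25)] = 0.1075
  C_31 = (-0.05)(-0.30) − (-0.05)(0.95) = 0.0625
  C_32 = −[(0.95)(-0.30) − (-0.05)(-0.35)] = 0.3025
  C_33 = (0.95)(0.95) − (-0.05)(-0.35) = 0.8850
det(I−A) = Σ_j (I−A)_1j·C_1j = (0.95)(0.8250) + (-0.05)(0.3900) + (-0.05)(0.2725) = 0.750625
adj(I−A) = Cᵀ =
  [ 0.8250   0.0500   0.0625]
  [ 0.3900   0.8425   0.3025]
  [ 0.2725   0.1075   0.8850]
(I − A)⁻¹ = adj(I−A) / det(I−A) ≈
  [   1.0991     0.0666     0.0833]
  [   0.5196     1.1224     0.4030]
  [   0.3630     0.1432     1.1790]
Δx = (I − A)⁻¹ Δd with Δd having +150 in the Waste Management component and 0 elsewhere.
So Δx_S = L_SW · (+150), where L_SW = adj(I−A)_SW / det(I−A) = 0.3025 / 0.750625.
Δx_S = 0.3025 × (+150) / 0.750625 = 45.375 / 0.750625 ≈ 60.450.

Δx_S = 60.450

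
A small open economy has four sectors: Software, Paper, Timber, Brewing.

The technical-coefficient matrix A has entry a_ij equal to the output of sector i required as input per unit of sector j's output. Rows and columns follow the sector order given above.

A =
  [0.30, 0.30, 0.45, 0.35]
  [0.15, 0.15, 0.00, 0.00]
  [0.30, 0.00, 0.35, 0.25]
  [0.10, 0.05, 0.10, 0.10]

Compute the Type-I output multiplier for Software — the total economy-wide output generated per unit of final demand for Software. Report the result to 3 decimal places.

m_1 = 5.465

I − A =
  [   0.70    -0.30    -0.45    -0.35]
  [  -0.15     0.85     0.00     0.00]
  [  -0.30     0.00     0.65    -0.25]
  [  -0.10    -0.05    -0.10     0.90]
Compute the cofactors C_ij = (−1)^(i+j)·(3×3 minor ij) of I−A; the adjugate is their transpose:
adj(I−A) = Cᵀ =
  [ 0.476000   0.185000   0.374000   0.289000]
  [ 0.084000   0.226000   0.066000   0.051000]
  [ 0.252625   0.102500   0.462625   0.226750]
  [ 0.085625   0.044500   0.096625   0.242750]
det(I−A) = Σ_j (I−A)_1j·C_1j = (0.70)(0.476000) + (-0.30)(0.084000) + (-0.45)(0.252625) + (-0.35)(0.085625) = 0.16435
(I − A)⁻¹ = adj(I−A) / det(I−A) ≈
  [   2.8963     1.1256     2.2756     1.7584]
  [   0.5111     1.3751     0.4016     0.3103]
  [   1.5371     0.6237     2.8149     1.3797]
  [   0.5210     0.2708     0.5879     1.4770]
The output multiplier for sector j is the column-j sum of the Leontief inverse (I − A)⁻¹ = adj(I−A) / det(I−A).
Column 1 of adj(I−A): (0.476000, 0.084000, 0.252625, 0.085625); det(I−A) = 0.16435.
m_1 = (0.476000 + 0.084000 + 0.252625 + 0.085625) / 0.16435 = 0.89825 / 0.16435 ≈ 5.465.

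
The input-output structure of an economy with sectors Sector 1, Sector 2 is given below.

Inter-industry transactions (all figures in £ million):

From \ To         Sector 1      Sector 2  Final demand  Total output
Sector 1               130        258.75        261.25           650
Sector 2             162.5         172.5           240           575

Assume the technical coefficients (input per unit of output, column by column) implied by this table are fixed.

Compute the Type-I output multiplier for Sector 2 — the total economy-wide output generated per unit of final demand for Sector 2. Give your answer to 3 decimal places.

Technical coefficients a_ij = z_ij / X_j:
  a_11 = 130/650 = 0.20, a_21 = 162.5/650 = 0.25
  a_12 = 258.75/575 = 0.45, a_22 = 172.5/575 = 0.30
I − A =
  [   0.80    -0.45]
  [  -0.25     0.70]
det(I−A) = (0.80)(0.70) − (-0.45)(-0.25) = 0.4475
adj(I−A) = [[0.70, 0.45], [0.25, 0.80]]
(I − A)⁻¹ = adj(I−A) / det(I−A) ≈
  [   1.5642     1.0056]
  [   0.5587     1.7877]
The output multiplier for sector j is the column-j sum of the Leontief inverse (I − A)⁻¹ = adj(I−A) / det(I−A).
Column 2 of adj(I−A): (0.45, 0.80); det(I−A) = 0.4475.
m_2 = (0.45 + 0.80) / 0.4475 = 1.25 / 0.4475 ≈ 2.793.

m_2 = 2.793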